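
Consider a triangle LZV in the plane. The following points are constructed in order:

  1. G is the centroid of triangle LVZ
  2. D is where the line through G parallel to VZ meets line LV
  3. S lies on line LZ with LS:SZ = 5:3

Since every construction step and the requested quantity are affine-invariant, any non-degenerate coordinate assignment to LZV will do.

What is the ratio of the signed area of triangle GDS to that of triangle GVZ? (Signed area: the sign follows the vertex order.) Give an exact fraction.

[GDS]:[GVZ] = -1/24

Assign L = (0, 0), Z = (1, 0), V = (0, 1) — the answer is frame-independent, so this choice is without loss of generality.
1. G is the centroid of triangle LVZ ⇒ G = (1/3, 1/3)
2. D is where the line through G parallel to VZ meets line LV ⇒ D = (0, 2/3)
3. S lies on line LZ with LS:SZ = 5:3 ⇒ S = (5/8, 0)
2·[GDS] = 1/72, 2·[GVZ] = -1/3
[GDS]:[GVZ] = 1/72:-1/3 = -1/24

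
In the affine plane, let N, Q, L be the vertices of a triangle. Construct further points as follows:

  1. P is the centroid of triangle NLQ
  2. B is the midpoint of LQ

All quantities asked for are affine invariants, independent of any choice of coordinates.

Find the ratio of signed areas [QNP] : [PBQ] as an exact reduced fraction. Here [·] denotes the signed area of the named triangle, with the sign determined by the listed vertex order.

Set N = (0, 0), Q = (1, 0), L = (0, 1); any affine frame gives the same invariant.
1. P is the centroid of triangle NLQ ⇒ P = (1/3, 1/3)
2. B is the midpoint of LQ ⇒ B = (1/2, 1/2)
2·[QNP] = -1/3, 2·[PBQ] = -1/6
[QNP]:[PBQ] = -1/3:-1/6 = 2

[QNP]:[PBQ] = 2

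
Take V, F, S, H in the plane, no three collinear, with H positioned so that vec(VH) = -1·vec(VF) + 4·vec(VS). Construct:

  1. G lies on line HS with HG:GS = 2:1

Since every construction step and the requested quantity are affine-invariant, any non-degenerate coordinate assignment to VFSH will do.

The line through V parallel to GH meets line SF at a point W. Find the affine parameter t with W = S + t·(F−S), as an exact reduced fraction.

t = -1/2

Choose coordinates V = (0, 0), F = (1, 0), S = (0, 1), H = (-1, 4).
1. G lies on line HS with HG:GS = 2:1 ⇒ G = (-1/3, 2)
through V parallel to GH: direction (-2/3, 2); meets SF at W = (-1/2, 3/2)
W = S + t·(F−S) with t = -1/2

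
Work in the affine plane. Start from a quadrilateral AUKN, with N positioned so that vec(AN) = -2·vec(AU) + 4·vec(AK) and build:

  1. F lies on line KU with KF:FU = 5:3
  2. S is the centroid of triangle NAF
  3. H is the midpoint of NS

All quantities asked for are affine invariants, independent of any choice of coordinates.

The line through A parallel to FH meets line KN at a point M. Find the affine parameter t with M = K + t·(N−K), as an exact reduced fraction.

t = -89/41

Choose coordinates A = (0, 0), U = (1, 0), K = (0, 1), N = (-2, 4).
1. F lies on line KU with KF:FU = 5:3 ⇒ F = (5/8, 3/8)
2. S is the centroid of triangle NAF ⇒ S = (-11/24, 35/24)
3. H is the midpoint of NS ⇒ H = (-59/48, 131/48)
through A parallel to FH: direction (-89/48, 113/48); meets KN at M = (178/41, -226/41)
M = K + t·(N−K) with t = -89/41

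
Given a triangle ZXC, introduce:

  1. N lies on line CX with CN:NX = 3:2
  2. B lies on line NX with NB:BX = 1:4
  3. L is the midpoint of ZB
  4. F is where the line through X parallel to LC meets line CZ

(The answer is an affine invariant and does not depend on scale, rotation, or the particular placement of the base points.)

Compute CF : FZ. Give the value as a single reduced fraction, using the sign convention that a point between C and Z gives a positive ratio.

CF:FZ = -25/42

Choose coordinates Z = (0, 0), X = (1, 0), C = (0, 1).
1. N lies on line CX with CN:NX = 3:2 ⇒ N = (3/5, 2/5)
2. B lies on line NX with NB:BX = 1:4 ⇒ B = (17/25, 8/25)
3. L is the midpoint of ZB ⇒ L = (17/50, 4/25)
4. F is where the line through X parallel to LC meets line CZ ⇒ F = (0, 42/17)
F = C + t·(Z−C) with t = -25/17, so CF:FZ = t:(1−t) = -25/17:42/17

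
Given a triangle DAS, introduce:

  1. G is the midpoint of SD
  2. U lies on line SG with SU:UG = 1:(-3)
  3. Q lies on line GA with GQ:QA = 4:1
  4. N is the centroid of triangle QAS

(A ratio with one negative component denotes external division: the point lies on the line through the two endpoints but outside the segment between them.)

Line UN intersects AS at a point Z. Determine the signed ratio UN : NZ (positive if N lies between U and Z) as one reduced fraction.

UN:NZ = -17/2

Assign D = (0, 0), A = (1, 0), S = (0, 1) — the answer is frame-independent, so this choice is without loss of generality.
1. G is the midpoint of SD ⇒ G = (0, 1/2)
2. U lies on line SG with SU:UG = 1:(-3) ⇒ U = (0, 5/4)
3. Q lies on line GA with GQ:QA = 4:1 ⇒ Q = (4/5, 1/10)
4. N is the centroid of triangle QAS ⇒ N = (3/5, 11/30)
line UN meets AS at Z = (9/17, 8/17)
N = U + t·(Z−U) with t = 17/15, so UN:NZ = 17/15:-2/15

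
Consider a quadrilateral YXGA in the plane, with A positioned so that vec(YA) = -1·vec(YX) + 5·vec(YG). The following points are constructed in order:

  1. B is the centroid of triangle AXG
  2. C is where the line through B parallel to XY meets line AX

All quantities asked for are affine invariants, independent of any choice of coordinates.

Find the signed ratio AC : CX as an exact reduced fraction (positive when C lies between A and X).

Set Y = (0, 0), X = (1, 0), G = (0, 1), A = (-1, 5); any affine frame gives the same invariant.
1. B is the centroid of triangle AXG ⇒ B = (0, 2)
2. C is where the line through B parallel to XY meets line AX ⇒ C = (1/5, 2)
C = A + t·(X−A) with t = 3/5, so AC:CX = t:(1−t) = 3/5:2/5

AC:CX = 3/2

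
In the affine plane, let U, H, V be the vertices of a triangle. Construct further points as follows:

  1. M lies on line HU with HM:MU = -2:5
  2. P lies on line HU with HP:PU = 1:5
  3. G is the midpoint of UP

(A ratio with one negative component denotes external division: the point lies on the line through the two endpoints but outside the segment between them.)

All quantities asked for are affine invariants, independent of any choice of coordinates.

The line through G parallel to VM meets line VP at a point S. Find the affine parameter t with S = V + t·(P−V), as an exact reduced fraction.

t = 3/2

Assign U = (0, 0), H = (1, 0), V = (0, 1) — the answer is frame-independent, so this choice is without loss of generality.
1. M lies on line HU with HM:MU = -2:5 ⇒ M = (5/3, 0)
2. P lies on line HU with HP:PU = 1:5 ⇒ P = (5/6, 0)
3. G is the midpoint of UP ⇒ G = (5/12, 0)
through G parallel to VM: direction (5/3, -1); meets VP at S = (5/4, -1/2)
S = V + t·(P−V) with t = 3/2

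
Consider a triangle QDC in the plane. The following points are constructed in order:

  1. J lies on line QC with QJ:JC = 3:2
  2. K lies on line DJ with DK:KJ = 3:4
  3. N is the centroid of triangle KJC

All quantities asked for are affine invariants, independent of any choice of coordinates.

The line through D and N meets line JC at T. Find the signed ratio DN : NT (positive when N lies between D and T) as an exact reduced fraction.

Work in coordinates with Q = (0, 0), D = (1, 0), C = (0, 1).
1. J lies on line QC with QJ:JC = 3:2 ⇒ J = (0, 3/5)
2. K lies on line DJ with DK:KJ = 3:4 ⇒ K = (4/7, 9/35)
3. N is the centroid of triangle KJC ⇒ N = (4/21, 13/21)
line DN meets JC at T = (0, 13/17)
N = D + t·(T−D) with t = 17/21, so DN:NT = 17/21:4/21

DN:NT = 17/4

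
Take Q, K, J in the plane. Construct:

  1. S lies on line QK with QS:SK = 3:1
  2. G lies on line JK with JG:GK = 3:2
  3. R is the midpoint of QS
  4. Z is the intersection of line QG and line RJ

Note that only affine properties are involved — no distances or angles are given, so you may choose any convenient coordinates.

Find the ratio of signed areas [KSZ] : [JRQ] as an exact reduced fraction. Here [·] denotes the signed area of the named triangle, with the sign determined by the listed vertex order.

Set Q = (0, 0), K = (1, 0), J = (0, 1); any affine frame gives the same invariant.
1. S lies on line QK with QS:SK = 3:1 ⇒ S = (3/4, 0)
2. G lies on line JK with JG:GK = 3:2 ⇒ G = (3/5, 2/5)
3. R is the midpoint of QS ⇒ R = (3/8, 0)
4. Z is the intersection of line QG and line RJ ⇒ Z = (3/10, 1/5)
2·[KSZ] = -1/20, 2·[JRQ] = -3/8
[KSZ]:[JRQ] = -1/20:-3/8 = 2/15

[KSZ]:[JRQ] = 2/15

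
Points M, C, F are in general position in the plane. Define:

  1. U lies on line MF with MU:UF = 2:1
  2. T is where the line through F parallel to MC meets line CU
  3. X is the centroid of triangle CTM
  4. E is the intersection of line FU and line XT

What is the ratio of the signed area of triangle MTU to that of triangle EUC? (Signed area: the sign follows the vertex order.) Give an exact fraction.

[MTU]:[EUC] = 2

Choose coordinates M = (0, 0), C = (1, 0), F = (0, 1).
1. U lies on line MF with MU:UF = 2:1 ⇒ U = (0, 2/3)
2. T is where the line through F parallel to MC meets line CU ⇒ T = (-1/2, 1)
3. X is the centroid of triangle CTM ⇒ X = (1/6, 1/3)
4. E is the intersection of line FU and line XT ⇒ E = (0, 1/2)
2·[MTU] = -1/3, 2·[EUC] = -1/6
[MTU]:[EUC] = -1/3:-1/6 = 2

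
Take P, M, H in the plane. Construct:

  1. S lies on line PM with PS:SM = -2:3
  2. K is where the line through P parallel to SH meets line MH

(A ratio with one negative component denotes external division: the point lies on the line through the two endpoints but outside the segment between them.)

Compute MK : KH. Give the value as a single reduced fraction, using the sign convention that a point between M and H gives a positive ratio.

Choose coordinates P = (0, 0), M = (1, 0), H = (0, 1).
1. S lies on line PM with PS:SM = -2:3 ⇒ S = (-2, 0)
2. K is where the line through P parallel to SH meets line MH ⇒ K = (2/3, 1/3)
K = M + t·(H−M) with t = 1/3, so MK:KH = t:(1−t) = 1/3:2/3

MK:KH = 1/2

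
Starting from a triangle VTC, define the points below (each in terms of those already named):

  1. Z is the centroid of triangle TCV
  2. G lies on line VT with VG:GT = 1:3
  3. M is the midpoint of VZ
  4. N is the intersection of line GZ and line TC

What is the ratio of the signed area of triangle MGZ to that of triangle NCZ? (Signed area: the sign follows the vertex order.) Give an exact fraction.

Set V = (0, 0), T = (1, 0), C = (0, 1); any affine frame gives the same invariant.
1. Z is the centroid of triangle TCV ⇒ Z = (1/3, 1/3)
2. G lies on line VT with VG:GT = 1:3 ⇒ G = (1/4, 0)
3. M is the midpoint of VZ ⇒ M = (1/6, 1/6)
4. N is the intersection of line GZ and line TC ⇒ N = (2/5, 3/5)
2·[MGZ] = 1/24, 2·[NCZ] = 2/15
[MGZ]:[NCZ] = 1/24:2/15 = 5/16

[MGZ]:[NCZ] = 5/16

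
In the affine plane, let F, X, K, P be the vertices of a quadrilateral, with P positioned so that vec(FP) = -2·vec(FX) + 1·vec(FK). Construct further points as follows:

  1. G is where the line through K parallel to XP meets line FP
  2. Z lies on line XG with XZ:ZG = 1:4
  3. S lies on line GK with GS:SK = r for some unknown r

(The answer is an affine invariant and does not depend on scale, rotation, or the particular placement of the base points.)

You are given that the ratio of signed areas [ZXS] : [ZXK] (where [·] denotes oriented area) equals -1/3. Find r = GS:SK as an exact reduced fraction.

r = -1/4

Choose coordinates F = (0, 0), X = (1, 0), K = (0, 1), P = (-2, 1).
1. G is where the line through K parallel to XP meets line FP ⇒ G = (-6, 3)
2. Z lies on line XG with XZ:ZG = 1:4 ⇒ Z = (-2/5, 3/5)
3. With GS:SK = r, write λ = r/(r+1) so S = G + λ·(K−G); S is affine-linear in λ
Every point depending on S is an affine combination of S and λ-independent points, so each such coordinate is linear in λ; the λ² term in each signed area is a multiple of (K−G)×(K−G) = 0, so 2·[ZXS] and 2·[ZXK] are each linear in λ. Evaluating at λ=0 and λ=1:
  2·[ZXS] = 4/5·λ,   2·[ZXK] = 4/5
So [ZXS]:[ZXK] = (4/5·λ) / (4/5). Setting this equal to -1/3:
  4/5·λ = -1/3·(4/5)  ⇒  λ = -1/3
Then r = λ/(1−λ) = (-1/3)/(4/3) = -1/4. Check: with r = -1/4, S = (-8, 11/3) and [ZXS]:[ZXK] = -1/3 as required.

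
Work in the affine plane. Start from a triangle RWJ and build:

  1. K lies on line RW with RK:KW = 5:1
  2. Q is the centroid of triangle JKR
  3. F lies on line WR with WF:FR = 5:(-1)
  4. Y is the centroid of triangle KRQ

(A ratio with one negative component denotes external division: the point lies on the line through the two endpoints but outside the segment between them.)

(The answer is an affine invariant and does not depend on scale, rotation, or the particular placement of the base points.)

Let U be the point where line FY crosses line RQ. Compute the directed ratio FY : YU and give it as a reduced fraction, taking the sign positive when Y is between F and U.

FY:YU = -19/10

Assign R = (0, 0), W = (1, 0), J = (0, 1) — the answer is frame-independent, so this choice is without loss of generality.
1. K lies on line RW with RK:KW = 5:1 ⇒ K = (5/6, 0)
2. Q is the centroid of triangle JKR ⇒ Q = (5/18, 1/3)
3. F lies on line WR with WF:FR = 5:(-1) ⇒ F = (-1/4, 0)
4. Y is the centroid of triangle KRQ ⇒ Y = (10/27, 1/9)
line FY meets RQ at U = (5/114, 1/19)
Y = F + t·(U−F) with t = 19/9, so FY:YU = 19/9:-10/9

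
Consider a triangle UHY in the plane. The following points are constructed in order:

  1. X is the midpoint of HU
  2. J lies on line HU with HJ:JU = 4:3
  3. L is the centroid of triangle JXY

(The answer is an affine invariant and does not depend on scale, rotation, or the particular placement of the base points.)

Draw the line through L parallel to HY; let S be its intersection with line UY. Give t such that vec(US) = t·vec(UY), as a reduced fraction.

t = 9/14

Choose coordinates U = (0, 0), H = (1, 0), Y = (0, 1).
1. X is the midpoint of HU ⇒ X = (1/2, 0)
2. J lies on line HU with HJ:JU = 4:3 ⇒ J = (3/7, 0)
3. L is the centroid of triangle JXY ⇒ L = (13/42, 1/3)
through L parallel to HY: direction (-1, 1); meets UY at S = (0, 9/14)
S = U + t·(Y−U) with t = 9/14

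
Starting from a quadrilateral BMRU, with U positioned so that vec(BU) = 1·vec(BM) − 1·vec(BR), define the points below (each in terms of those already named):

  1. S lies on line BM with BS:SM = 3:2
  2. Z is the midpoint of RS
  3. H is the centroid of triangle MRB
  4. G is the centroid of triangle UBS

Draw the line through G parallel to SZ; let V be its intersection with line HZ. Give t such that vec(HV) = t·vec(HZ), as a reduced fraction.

t = -3

Work in coordinates with B = (0, 0), M = (1, 0), R = (0, 1), U = (1, -1).
1. S lies on line BM with BS:SM = 3:2 ⇒ S = (3/5, 0)
2. Z is the midpoint of RS ⇒ Z = (3/10, 1/2)
3. H is the centroid of triangle MRB ⇒ H = (1/3, 1/3)
4. G is the centroid of triangle UBS ⇒ G = (8/15, -1/3)
through G parallel to SZ: direction (-3/10, 1/2); meets HZ at V = (13/30, -1/6)
V = H + t·(Z−H) with t = -3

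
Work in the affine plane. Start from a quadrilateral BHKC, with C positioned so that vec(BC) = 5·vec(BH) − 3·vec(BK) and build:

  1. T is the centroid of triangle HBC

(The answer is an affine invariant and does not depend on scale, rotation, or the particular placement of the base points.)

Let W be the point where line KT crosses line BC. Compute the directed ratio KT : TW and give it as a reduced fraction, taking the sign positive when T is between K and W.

Set B = (0, 0), H = (1, 0), K = (0, 1), C = (5, -3); any affine frame gives the same invariant.
1. T is the centroid of triangle HBC ⇒ T = (2, -1)
line KT meets BC at W = (5/2, -3/2)
T = K + t·(W−K) with t = 4/5, so KT:TW = 4/5:1/5

KT:TW = 4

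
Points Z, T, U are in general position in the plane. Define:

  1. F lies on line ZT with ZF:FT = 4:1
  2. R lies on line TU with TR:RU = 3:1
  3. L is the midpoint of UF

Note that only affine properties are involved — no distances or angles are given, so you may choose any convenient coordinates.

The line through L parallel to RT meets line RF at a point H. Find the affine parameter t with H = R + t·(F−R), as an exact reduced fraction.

t = 1/2

Assign Z = (0, 0), T = (1, 0), U = (0, 1) — the answer is frame-independent, so this choice is without loss of generality.
1. F lies on line ZT with ZF:FT = 4:1 ⇒ F = (4/5, 0)
2. R lies on line TU with TR:RU = 3:1 ⇒ R = (1/4, 3/4)
3. L is the midpoint of UF ⇒ L = (2/5, 1/2)
through L parallel to RT: direction (3/4, -3/4); meets RF at H = (21/40, 3/8)
H = R + t·(F−R) with t = 1/2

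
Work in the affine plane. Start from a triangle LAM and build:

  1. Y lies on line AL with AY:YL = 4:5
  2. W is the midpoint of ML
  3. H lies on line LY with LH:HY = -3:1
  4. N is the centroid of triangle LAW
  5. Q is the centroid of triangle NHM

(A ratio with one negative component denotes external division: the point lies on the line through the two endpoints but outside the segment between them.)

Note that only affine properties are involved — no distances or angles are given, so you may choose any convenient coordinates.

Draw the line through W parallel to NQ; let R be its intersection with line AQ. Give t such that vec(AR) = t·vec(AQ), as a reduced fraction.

Choose coordinates L = (0, 0), A = (1, 0), M = (0, 1).
1. Y lies on line AL with AY:YL = 4:5 ⇒ Y = (5/9, 0)
2. W is the midpoint of ML ⇒ W = (0, 1/2)
3. H lies on line LY with LH:HY = -3:1 ⇒ H = (5/6, 0)
4. N is the centroid of triangle LAW ⇒ N = (1/3, 1/6)
5. Q is the centroid of triangle NHM ⇒ Q = (7/18, 7/18)
through W parallel to NQ: direction (1/18, 2/9); meets AQ at R = (1/34, 21/34)
R = A + t·(Q−A) with t = 27/17

t = 27/17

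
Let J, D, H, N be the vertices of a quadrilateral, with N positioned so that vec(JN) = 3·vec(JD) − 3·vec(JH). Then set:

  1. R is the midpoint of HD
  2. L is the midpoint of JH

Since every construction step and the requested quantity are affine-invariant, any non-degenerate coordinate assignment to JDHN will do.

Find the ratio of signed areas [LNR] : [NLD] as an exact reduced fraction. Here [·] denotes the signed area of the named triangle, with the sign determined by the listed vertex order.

[LNR]:[NLD] = -7/8

Choose coordinates J = (0, 0), D = (1, 0), H = (0, 1), N = (3, -3).
1. R is the midpoint of HD ⇒ R = (1/2, 1/2)
2. L is the midpoint of JH ⇒ L = (0, 1/2)
2·[LNR] = 7/4, 2·[NLD] = -2
[LNR]:[NLD] = 7/4:-2 = -7/8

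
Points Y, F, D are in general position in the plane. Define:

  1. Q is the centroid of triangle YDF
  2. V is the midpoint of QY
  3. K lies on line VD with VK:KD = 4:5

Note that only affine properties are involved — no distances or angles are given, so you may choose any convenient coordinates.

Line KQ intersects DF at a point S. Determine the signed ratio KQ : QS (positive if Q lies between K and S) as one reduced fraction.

KQ:QS = 1/9

Choose coordinates Y = (0, 0), F = (1, 0), D = (0, 1).
1. Q is the centroid of triangle YDF ⇒ Q = (1/3, 1/3)
2. V is the midpoint of QY ⇒ V = (1/6, 1/6)
3. K lies on line VD with VK:KD = 4:5 ⇒ K = (5/54, 29/54)
line KQ meets DF at S = (5/2, -3/2)
Q = K + t·(S−K) with t = 1/10, so KQ:QS = 1/10:9/10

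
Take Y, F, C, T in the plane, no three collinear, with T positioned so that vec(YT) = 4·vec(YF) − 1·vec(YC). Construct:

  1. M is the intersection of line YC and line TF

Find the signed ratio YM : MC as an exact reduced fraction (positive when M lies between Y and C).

Set Y = (0, 0), F = (1, 0), C = (0, 1), T = (4, -1); any affine frame gives the same invariant.
1. M is the intersection of line YC and line TF ⇒ M = (0, 1/3)
M = Y + t·(C−Y) with t = 1/3, so YM:MC = t:(1−t) = 1/3:2/3

YM:MC = 1/2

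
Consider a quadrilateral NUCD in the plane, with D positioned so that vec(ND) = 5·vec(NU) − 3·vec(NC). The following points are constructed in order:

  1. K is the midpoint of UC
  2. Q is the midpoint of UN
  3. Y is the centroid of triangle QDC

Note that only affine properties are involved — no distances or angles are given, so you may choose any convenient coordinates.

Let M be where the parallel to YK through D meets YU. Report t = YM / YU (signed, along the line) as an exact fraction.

Choose coordinates N = (0, 0), U = (1, 0), C = (0, 1), D = (5, -3).
1. K is the midpoint of UC ⇒ K = (1/2, 1/2)
2. Q is the midpoint of UN ⇒ Q = (1/2, 0)
3. Y is the centroid of triangle QDC ⇒ Y = (11/6, -2/3)
through D parallel to YK: direction (-4/3, 7/6); meets YU at M = (23/3, -16/3)
M = Y + t·(U−Y) with t = -7

t = -7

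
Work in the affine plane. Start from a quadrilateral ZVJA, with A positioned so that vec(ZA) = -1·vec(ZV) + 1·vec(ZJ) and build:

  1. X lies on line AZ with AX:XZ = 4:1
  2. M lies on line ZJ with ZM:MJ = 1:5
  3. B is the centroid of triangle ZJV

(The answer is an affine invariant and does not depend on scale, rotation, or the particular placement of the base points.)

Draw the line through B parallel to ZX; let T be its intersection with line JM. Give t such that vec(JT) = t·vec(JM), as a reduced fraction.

t = 2/5

Set Z = (0, 0), V = (1, 0), J = (0, 1), A = (-1, 1); any affine frame gives the same invariant.
1. X lies on line AZ with AX:XZ = 4:1 ⇒ X = (-1/5, 1/5)
2. M lies on line ZJ with ZM:MJ = 1:5 ⇒ M = (0, 1/6)
3. B is the centroid of triangle ZJV ⇒ B = (1/3, 1/3)
through B parallel to ZX: direction (-1/5, 1/5); meets JM at T = (0, 2/3)
T = J + t·(M−J) with t = 2/5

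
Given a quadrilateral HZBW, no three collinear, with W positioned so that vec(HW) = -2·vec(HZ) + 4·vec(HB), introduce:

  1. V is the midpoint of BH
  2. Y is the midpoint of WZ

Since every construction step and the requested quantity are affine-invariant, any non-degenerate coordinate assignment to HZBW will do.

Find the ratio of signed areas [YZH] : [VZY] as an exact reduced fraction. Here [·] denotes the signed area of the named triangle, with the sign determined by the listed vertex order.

Assign H = (0, 0), Z = (1, 0), B = (0, 1), W = (-2, 4) — the answer is frame-independent, so this choice is without loss of generality.
1. V is the midpoint of BH ⇒ V = (0, 1/2)
2. Y is the midpoint of WZ ⇒ Y = (-1/2, 2)
2·[YZH] = -2, 2·[VZY] = 5/4
[YZH]:[VZY] = -2:5/4 = -8/5

[YZH]:[VZY] = -8/5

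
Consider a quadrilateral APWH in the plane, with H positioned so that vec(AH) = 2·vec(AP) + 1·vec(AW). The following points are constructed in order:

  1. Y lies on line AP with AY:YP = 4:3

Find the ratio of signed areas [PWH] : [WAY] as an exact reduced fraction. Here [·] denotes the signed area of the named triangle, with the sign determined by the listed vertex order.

Choose coordinates A = (0, 0), P = (1, 0), W = (0, 1), H = (2, 1).
1. Y lies on line AP with AY:YP = 4:3 ⇒ Y = (4/7, 0)
2·[PWH] = -2, 2·[WAY] = 4/7
[PWH]:[WAY] = -2:4/7 = -7/2

[PWH]:[WAY] = -7/2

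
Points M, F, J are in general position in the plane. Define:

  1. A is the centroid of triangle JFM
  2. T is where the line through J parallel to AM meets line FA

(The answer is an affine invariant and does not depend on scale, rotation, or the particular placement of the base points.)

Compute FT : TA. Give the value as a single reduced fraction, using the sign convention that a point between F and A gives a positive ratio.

Choose coordinates M = (0, 0), F = (1, 0), J = (0, 1).
1. A is the centroid of triangle JFM ⇒ A = (1/3, 1/3)
2. T is where the line through J parallel to AM meets line FA ⇒ T = (-1/3, 2/3)
T = F + t·(A−F) with t = 2, so FT:TA = t:(1−t) = 2:-1

FT:TA = -2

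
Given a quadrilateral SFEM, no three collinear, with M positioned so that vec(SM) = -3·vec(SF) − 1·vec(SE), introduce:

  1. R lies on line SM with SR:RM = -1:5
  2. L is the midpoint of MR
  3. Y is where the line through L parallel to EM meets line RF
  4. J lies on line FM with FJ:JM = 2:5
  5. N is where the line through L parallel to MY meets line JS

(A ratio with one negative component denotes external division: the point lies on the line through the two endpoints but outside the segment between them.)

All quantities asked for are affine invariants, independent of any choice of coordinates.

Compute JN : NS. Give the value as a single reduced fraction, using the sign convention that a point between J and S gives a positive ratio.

JN:NS = -145/63

Work in coordinates with S = (0, 0), F = (1, 0), E = (0, 1), M = (-3, -1).
1. R lies on line SM with SR:RM = -1:5 ⇒ R = (3/4, 1/4)
2. L is the midpoint of MR ⇒ L = (-9/8, -3/8)
3. Y is where the line through L parallel to EM meets line RF ⇒ Y = (3/8, 5/8)
4. J lies on line FM with FJ:JM = 2:5 ⇒ J = (-1/7, -2/7)
5. N is where the line through L parallel to MY meets line JS ⇒ N = (9/82, 9/41)
N = J + t·(S−J) with t = 145/82, so JN:NS = t:(1−t) = 145/82:-63/82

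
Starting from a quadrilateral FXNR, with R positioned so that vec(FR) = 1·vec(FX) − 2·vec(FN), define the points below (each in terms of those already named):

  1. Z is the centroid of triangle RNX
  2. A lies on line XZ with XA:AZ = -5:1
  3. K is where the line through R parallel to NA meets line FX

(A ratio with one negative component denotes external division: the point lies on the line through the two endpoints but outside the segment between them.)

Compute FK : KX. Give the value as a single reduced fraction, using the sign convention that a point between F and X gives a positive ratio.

Set F = (0, 0), X = (1, 0), N = (0, 1), R = (1, -2); any affine frame gives the same invariant.
1. Z is the centroid of triangle RNX ⇒ Z = (2/3, -1/3)
2. A lies on line XZ with XA:AZ = -5:1 ⇒ A = (7/12, -5/12)
3. K is where the line through R parallel to NA meets line FX ⇒ K = (3/17, 0)
K = F + t·(X−F) with t = 3/17, so FK:KX = t:(1−t) = 3/17:14/17

FK:KX = 3/14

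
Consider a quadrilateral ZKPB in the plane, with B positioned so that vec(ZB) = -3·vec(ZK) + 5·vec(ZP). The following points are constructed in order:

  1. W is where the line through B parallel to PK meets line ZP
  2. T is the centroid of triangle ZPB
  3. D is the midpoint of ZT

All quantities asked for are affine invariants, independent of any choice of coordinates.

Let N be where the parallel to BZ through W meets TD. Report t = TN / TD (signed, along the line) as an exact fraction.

Set Z = (0, 0), K = (1, 0), P = (0, 1), B = (-3, 5); any affine frame gives the same invariant.
1. W is where the line through B parallel to PK meets line ZP ⇒ W = (0, 2)
2. T is the centroid of triangle ZPB ⇒ T = (-1, 2)
3. D is the midpoint of ZT ⇒ D = (-1/2, 1)
through W parallel to BZ: direction (3, -5); meets TD at N = (-6, 12)
N = T + t·(D−T) with t = -10

t = -10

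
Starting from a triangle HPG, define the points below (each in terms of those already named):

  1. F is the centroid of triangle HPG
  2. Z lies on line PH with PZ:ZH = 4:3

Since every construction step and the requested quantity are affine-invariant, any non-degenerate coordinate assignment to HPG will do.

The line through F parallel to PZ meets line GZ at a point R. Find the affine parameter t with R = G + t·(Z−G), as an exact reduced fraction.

t = 2/3

Set H = (0, 0), P = (1, 0), G = (0, 1); any affine frame gives the same invariant.
1. F is the centroid of triangle HPG ⇒ F = (1/3, 1/3)
2. Z lies on line PH with PZ:ZH = 4:3 ⇒ Z = (3/7, 0)
through F parallel to PZ: direction (-4/7, 0); meets GZ at R = (2/7, 1/3)
R = G + t·(Z−G) with t = 2/3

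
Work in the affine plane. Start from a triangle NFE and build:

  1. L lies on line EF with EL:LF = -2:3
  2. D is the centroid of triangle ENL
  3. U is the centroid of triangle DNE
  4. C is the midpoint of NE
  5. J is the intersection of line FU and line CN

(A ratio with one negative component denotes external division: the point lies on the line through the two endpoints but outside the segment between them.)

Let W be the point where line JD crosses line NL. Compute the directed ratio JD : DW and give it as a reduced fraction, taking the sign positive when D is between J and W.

Choose coordinates N = (0, 0), F = (1, 0), E = (0, 1).
1. L lies on line EF with EL:LF = -2:3 ⇒ L = (-2, 3)
2. D is the centroid of triangle ENL ⇒ D = (-2/3, 4/3)
3. U is the centroid of triangle DNE ⇒ U = (-2/9, 7/9)
4. C is the midpoint of NE ⇒ C = (0, 1/2)
5. J is the intersection of line FU and line CN ⇒ J = (0, 7/11)
line JD meets NL at W = (-7/5, 21/10)
D = J + t·(W−J) with t = 10/21, so JD:DW = 10/21:11/21

JD:DW = 10/11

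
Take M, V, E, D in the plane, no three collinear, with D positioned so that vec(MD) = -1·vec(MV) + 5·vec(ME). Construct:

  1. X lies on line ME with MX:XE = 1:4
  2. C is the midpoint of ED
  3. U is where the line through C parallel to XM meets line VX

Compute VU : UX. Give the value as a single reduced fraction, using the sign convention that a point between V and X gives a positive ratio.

VU:UX = -3

Choose coordinates M = (0, 0), V = (1, 0), E = (0, 1), D = (-1, 5).
1. X lies on line ME with MX:XE = 1:4 ⇒ X = (0, 1/5)
2. C is the midpoint of ED ⇒ C = (-1/2, 3)
3. U is where the line through C parallel to XM meets line VX ⇒ U = (-1/2, 3/10)
U = V + t·(X−V) with t = 3/2, so VU:UX = t:(1−t) = 3/2:-1/2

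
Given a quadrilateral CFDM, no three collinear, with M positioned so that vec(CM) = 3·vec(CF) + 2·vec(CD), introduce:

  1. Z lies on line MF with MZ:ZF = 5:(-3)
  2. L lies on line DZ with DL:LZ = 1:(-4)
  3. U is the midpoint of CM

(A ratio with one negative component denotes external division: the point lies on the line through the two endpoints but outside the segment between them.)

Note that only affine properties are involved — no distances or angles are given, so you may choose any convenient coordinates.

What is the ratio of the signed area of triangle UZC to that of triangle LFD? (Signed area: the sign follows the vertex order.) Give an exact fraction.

[UZC]:[LFD] = 5/4

Set C = (0, 0), F = (1, 0), D = (0, 1), M = (3, 2); any affine frame gives the same invariant.
1. Z lies on line MF with MZ:ZF = 5:(-3) ⇒ Z = (-2, -3)
2. L lies on line DZ with DL:LZ = 1:(-4) ⇒ L = (2/3, 7/3)
3. U is the midpoint of CM ⇒ U = (3/2, 1)
2·[UZC] = -5/2, 2·[LFD] = -2
[UZC]:[LFD] = -5/2:-2 = 5/4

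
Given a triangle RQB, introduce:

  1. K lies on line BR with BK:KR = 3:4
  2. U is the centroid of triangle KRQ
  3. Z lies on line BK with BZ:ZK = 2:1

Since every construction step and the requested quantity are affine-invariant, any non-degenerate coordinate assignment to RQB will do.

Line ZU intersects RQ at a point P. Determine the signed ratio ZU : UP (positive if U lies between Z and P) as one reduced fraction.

ZU:UP = 11/4

Choose coordinates R = (0, 0), Q = (1, 0), B = (0, 1).
1. K lies on line BR with BK:KR = 3:4 ⇒ K = (0, 4/7)
2. U is the centroid of triangle KRQ ⇒ U = (1/3, 4/21)
3. Z lies on line BK with BZ:ZK = 2:1 ⇒ Z = (0, 5/7)
line ZU meets RQ at P = (5/11, 0)
U = Z + t·(P−Z) with t = 11/15, so ZU:UP = 11/15:4/15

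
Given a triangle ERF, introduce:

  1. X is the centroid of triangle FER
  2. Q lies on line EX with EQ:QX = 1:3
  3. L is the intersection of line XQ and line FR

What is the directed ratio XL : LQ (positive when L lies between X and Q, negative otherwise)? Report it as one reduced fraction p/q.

XL:LQ = -2/5

Choose coordinates E = (0, 0), R = (1, 0), F = (0, 1).
1. X is the centroid of triangle FER ⇒ X = (1/3, 1/3)
2. Q lies on line EX with EQ:QX = 1:3 ⇒ Q = (1/12, 1/12)
3. L is the intersection of line XQ and line FR ⇒ L = (1/2, 1/2)
L = X + t·(Q−X) with t = -2/3, so XL:LQ = t:(1−t) = -2/3:5/3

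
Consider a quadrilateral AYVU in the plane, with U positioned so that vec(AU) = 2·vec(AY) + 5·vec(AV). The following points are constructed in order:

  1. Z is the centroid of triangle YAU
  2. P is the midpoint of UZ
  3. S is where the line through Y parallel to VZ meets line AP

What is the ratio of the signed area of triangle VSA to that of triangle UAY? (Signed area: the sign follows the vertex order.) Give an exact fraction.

[VSA]:[UAY] = 3/35

Set A = (0, 0), Y = (1, 0), V = (0, 1), U = (2, 5); any affine frame gives the same invariant.
1. Z is the centroid of triangle YAU ⇒ Z = (1, 5/3)
2. P is the midpoint of UZ ⇒ P = (3/2, 10/3)
3. S is where the line through Y parallel to VZ meets line AP ⇒ S = (-3/7, -20/21)
2·[VSA] = 3/7, 2·[UAY] = 5
[VSA]:[UAY] = 3/7:5 = 3/35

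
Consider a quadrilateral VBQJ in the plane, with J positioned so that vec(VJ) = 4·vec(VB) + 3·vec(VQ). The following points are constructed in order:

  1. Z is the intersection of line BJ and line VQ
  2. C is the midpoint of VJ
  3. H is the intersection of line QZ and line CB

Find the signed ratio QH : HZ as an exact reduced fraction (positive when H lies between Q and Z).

Assign V = (0, 0), B = (1, 0), Q = (0, 1), J = (4, 3) — the answer is frame-independent, so this choice is without loss of generality.
1. Z is the intersection of line BJ and line VQ ⇒ Z = (0, -1)
2. C is the midpoint of VJ ⇒ C = (2, 3/2)
3. H is the intersection of line QZ and line CB ⇒ H = (0, -3/2)
H = Q + t·(Z−Q) with t = 5/4, so QH:HZ = t:(1−t) = 5/4:-1/4

QH:HZ = -5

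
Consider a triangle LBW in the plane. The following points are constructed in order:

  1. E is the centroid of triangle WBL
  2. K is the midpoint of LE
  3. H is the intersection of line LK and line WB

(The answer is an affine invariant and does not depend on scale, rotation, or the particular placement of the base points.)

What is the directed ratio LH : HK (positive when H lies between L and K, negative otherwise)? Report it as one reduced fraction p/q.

LH:HK = -3/2

Assign L = (0, 0), B = (1, 0), W = (0, 1) — the answer is frame-independent, so this choice is without loss of generality.
1. E is the centroid of triangle WBL ⇒ E = (1/3, 1/3)
2. K is the midpoint of LE ⇒ K = (1/6, 1/6)
3. H is the intersection of line LK and line WB ⇒ H = (1/2, 1/2)
H = L + t·(K−L) with t = 3, so LH:HK = t:(1−t) = 3:-2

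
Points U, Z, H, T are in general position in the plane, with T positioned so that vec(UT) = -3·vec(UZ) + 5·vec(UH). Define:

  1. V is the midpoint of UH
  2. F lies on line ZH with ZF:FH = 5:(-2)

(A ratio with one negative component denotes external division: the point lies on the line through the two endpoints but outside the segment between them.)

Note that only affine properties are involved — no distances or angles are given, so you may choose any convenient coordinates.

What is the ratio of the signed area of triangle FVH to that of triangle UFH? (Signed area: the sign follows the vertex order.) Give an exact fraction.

Work in coordinates with U = (0, 0), Z = (1, 0), H = (0, 1), T = (-3, 5).
1. V is the midpoint of UH ⇒ V = (0, 1/2)
2. F lies on line ZH with ZF:FH = 5:(-2) ⇒ F = (-2/3, 5/3)
2·[FVH] = 1/3, 2·[UFH] = -2/3
[FVH]:[UFH] = 1/3:-2/3 = -1/2

[FVH]:[UFH] = -1/2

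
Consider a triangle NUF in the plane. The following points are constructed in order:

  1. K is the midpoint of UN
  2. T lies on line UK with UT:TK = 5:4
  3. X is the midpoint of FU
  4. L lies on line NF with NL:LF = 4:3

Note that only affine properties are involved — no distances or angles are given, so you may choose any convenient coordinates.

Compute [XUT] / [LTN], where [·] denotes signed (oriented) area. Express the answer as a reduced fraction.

[XUT]:[LTN] = 35/104

Choose coordinates N = (0, 0), U = (1, 0), F = (0, 1).
1. K is the midpoint of UN ⇒ K = (1/2, 0)
2. T lies on line UK with UT:TK = 5:4 ⇒ T = (13/18, 0)
3. X is the midpoint of FU ⇒ X = (1/2, 1/2)
4. L lies on line NF with NL:LF = 4:3 ⇒ L = (0, 4/7)
2·[XUT] = -5/36, 2·[LTN] = -26/63
[XUT]:[LTN] = -5/36:-26/63 = 35/104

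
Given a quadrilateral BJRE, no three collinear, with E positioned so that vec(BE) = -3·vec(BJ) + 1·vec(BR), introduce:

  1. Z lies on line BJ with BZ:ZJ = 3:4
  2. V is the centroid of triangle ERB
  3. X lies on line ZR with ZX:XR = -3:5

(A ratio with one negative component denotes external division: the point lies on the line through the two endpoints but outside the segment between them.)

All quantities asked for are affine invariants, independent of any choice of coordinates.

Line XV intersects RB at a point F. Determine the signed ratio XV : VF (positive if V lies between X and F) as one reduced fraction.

XV:VF = -29/14

Set B = (0, 0), J = (1, 0), R = (0, 1), E = (-3, 1); any affine frame gives the same invariant.
1. Z lies on line BJ with BZ:ZJ = 3:4 ⇒ Z = (3/7, 0)
2. V is the centroid of triangle ERB ⇒ V = (-1, 2/3)
3. X lies on line ZR with ZX:XR = -3:5 ⇒ X = (15/14, -3/2)
line XV meets RB at F = (0, -11/29)
V = X + t·(F−X) with t = 29/15, so XV:VF = 29/15:-14/15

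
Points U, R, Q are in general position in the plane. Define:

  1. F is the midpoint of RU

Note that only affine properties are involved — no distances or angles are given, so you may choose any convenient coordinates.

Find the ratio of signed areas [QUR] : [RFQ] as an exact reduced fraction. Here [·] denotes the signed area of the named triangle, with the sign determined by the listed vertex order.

Assign U = (0, 0), R = (1, 0), Q = (0, 1) — the answer is frame-independent, so this choice is without loss of generality.
1. F is the midpoint of RU ⇒ F = (1/2, 0)
2·[QUR] = 1, 2·[RFQ] = -1/2
[QUR]:[RFQ] = 1:-1/2 = -2

[QUR]:[RFQ] = -2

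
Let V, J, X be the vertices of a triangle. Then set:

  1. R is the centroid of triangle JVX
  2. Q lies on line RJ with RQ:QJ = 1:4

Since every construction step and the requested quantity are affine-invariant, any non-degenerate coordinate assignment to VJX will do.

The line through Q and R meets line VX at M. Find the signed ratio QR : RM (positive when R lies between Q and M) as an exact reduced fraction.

QR:RM = 2/5

Work in coordinates with V = (0, 0), J = (1, 0), X = (0, 1).
1. R is the centroid of triangle JVX ⇒ R = (1/3, 1/3)
2. Q lies on line RJ with RQ:QJ = 1:4 ⇒ Q = (7/15, 4/15)
line QR meets VX at M = (0, 1/2)
R = Q + t·(M−Q) with t = 2/7, so QR:RM = 2/7:5/7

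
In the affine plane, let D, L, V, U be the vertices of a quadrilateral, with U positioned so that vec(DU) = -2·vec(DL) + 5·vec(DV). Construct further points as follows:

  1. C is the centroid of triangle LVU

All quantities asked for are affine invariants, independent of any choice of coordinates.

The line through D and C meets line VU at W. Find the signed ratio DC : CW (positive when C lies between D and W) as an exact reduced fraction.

DC:CW = -4

Work in coordinates with D = (0, 0), L = (1, 0), V = (0, 1), U = (-2, 5).
1. C is the centroid of triangle LVU ⇒ C = (-1/3, 2)
line DC meets VU at W = (-1/4, 3/2)
C = D + t·(W−D) with t = 4/3, so DC:CW = 4/3:-1/3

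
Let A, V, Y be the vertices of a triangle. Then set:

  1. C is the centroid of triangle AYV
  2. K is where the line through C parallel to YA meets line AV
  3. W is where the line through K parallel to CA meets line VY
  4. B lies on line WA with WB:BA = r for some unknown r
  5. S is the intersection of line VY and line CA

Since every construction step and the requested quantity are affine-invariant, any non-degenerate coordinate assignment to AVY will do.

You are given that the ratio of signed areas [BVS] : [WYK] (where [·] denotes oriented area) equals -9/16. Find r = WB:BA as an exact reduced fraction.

Set A = (0, 0), V = (1, 0), Y = (0, 1); any affine frame gives the same invariant.
1. C is the centroid of triangle AYV ⇒ C = (1/3, 1/3)
2. K is where the line through C parallel to YA meets line AV ⇒ K = (1/3, 0)
3. W is where the line through K parallel to CA meets line VY ⇒ W = (2/3, 1/3)
4. With WB:BA = r, write λ = r/(r+1) so B = W + λ·(A−W); B is affine-linear in λ
5. S is the intersection of line VY and line CA ⇒ S = (1/2, 1/2)
Every point depending on B is an affine combination of B and λ-independent points, so each such coordinate is linear in λ; the λ² term in each signed area is a multiple of (A−W)×(A−W) = 0, so 2·[BVS] and 2·[WYK] are each linear in λ. Evaluating at λ=0 and λ=1:
  2·[BVS] = 1/2·λ,   2·[WYK] = 4/9
So [BVS]:[WYK] = (1/2·λ) / (4/9). Setting this equal to -9/16:
  1/2·λ = -9/16·(4/9)  ⇒  λ = -1/2
Then r = λ/(1−λ) = (-1/2)/(3/2) = -1/3. Check: with r = -1/3, B = (1, 1/2) and [BVS]:[WYK] = -9/16 as required.

r = -1/3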